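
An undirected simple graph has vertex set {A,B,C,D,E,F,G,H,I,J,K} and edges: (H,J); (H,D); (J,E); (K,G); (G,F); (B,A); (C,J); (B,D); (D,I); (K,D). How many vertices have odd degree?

6

Degrees: A:1, B:2, C:1, D:4, E:1, F:1, G:2, H:2, I:1, J:3, K:2
Odd-degree vertices: A, C, E, F, I, J.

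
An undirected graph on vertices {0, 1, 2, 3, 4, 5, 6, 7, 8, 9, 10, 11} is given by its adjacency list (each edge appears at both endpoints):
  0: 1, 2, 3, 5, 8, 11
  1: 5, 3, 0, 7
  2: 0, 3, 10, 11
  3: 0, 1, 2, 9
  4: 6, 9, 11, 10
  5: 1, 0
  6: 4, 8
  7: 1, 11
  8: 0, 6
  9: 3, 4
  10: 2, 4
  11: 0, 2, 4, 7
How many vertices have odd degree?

0

Degrees: 0:6, 1:4, 2:4, 3:4, 4:4, 5:2, 6:2, 7:2, 8:2, 9:2, 10:2, 11:4
Odd-degree vertices: none.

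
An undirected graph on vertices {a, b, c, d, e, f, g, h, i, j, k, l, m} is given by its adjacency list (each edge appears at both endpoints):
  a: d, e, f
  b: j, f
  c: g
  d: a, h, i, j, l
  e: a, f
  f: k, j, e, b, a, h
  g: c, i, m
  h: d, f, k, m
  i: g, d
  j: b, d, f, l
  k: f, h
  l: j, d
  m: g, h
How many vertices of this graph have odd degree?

Degrees: a:3, b:2, c:1, d:5, e:2, f:6, g:3, h:4, i:2, j:4, k:2, l:2, m:2
Odd-degree vertices: a, c, d, g.

4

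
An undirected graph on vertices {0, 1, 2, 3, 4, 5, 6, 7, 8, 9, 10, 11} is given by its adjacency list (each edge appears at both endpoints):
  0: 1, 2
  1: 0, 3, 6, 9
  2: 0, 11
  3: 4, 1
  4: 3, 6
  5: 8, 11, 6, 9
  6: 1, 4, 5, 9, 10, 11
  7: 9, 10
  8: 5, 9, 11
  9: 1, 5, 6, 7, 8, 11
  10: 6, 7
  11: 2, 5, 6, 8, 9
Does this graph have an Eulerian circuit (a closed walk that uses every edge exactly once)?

No

Degrees: 0:2, 1:4, 2:2, 3:2, 4:2, 5:4, 6:6, 7:2, 8:3, 9:6, 10:2, 11:5
8, 11 have odd degree; an Eulerian circuit needs every degree to be even, so none exists.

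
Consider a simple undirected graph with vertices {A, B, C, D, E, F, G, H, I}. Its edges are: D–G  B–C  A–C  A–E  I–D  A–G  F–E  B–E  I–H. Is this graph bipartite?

A valid 2-coloring puts {C, E, G, I} on one side and {A, B, D, F, H} on the other; every edge crosses between the two sides.

Yes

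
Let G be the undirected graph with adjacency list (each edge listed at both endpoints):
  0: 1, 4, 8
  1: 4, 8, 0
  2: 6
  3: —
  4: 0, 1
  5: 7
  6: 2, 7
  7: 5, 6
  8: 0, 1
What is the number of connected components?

Component: {3}
Component: {0, 1, 4, 8}
Component: {2, 5, 6, 7}

3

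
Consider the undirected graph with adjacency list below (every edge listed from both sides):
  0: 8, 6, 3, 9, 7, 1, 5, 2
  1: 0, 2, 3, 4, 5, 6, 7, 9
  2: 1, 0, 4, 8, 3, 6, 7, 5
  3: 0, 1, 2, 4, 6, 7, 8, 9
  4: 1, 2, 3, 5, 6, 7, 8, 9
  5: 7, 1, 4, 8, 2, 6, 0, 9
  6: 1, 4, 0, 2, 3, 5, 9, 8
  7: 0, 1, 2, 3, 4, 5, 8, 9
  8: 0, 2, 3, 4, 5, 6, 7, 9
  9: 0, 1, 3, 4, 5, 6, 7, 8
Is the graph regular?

Yes

Degrees: 0:8, 1:8, 2:8, 3:8, 4:8, 5:8, 6:8, 7:8, 8:8, 9:8
All degrees equal 8; the graph is regular.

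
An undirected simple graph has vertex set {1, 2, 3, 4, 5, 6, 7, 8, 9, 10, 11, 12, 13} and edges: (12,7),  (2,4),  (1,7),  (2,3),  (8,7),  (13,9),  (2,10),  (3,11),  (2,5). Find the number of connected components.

4

Component: {6}
Component: {9, 13}
Component: {1, 7, 8, 12}
Component: {2, 3, 4, 5, 10, 11}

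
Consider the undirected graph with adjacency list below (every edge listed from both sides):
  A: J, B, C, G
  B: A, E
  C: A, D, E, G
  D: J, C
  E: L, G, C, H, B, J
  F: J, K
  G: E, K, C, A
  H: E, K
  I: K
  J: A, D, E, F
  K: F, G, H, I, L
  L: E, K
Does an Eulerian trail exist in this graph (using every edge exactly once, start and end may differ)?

Degrees: A:4, B:2, C:4, D:2, E:6, F:2, G:4, H:2, I:1, J:4, K:5, L:2
Odd-degree vertices: I, K (2 total).
With 2 odd-degree vertices and all edges in one connected piece, an Eulerian trail exists (from I to K).

Yes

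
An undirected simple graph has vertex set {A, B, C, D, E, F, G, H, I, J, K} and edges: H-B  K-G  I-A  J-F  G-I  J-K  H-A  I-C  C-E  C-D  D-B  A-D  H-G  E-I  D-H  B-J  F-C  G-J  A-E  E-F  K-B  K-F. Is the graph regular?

Degrees: A:4, B:4, C:4, D:4, E:4, F:4, G:4, H:4, I:4, J:4, K:4
All degrees equal 4; the graph is regular.

Yes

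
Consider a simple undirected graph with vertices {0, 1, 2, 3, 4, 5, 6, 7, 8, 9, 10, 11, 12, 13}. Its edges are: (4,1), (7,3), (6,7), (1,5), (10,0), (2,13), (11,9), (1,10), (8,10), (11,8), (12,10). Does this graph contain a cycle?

No

|V| = 14, |E| = 11, number of components = 3.
A forest on 14 vertices with 3 components has exactly 11 edges, which matches — so no cycle.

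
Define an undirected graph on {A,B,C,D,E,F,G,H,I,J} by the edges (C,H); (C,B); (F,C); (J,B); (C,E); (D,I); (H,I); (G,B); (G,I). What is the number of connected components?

Component: {A}
Component: {B, C, D, E, F, G, H, I, J}

2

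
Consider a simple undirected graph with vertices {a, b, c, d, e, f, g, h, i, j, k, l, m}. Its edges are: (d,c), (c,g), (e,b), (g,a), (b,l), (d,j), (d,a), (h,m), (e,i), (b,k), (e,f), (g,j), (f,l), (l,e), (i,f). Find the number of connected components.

3

Component: {h, m}
Component: {a, c, d, g, j}
Component: {b, e, f, i, k, l}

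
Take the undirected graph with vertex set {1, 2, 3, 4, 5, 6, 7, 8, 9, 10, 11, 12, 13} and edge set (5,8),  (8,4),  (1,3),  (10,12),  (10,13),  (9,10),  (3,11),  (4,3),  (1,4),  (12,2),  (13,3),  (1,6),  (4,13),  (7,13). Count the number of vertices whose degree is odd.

8

Degrees: 1:3, 2:1, 3:4, 4:4, 5:1, 6:1, 7:1, 8:2, 9:1, 10:3, 11:1, 12:2, 13:4
Odd-degree vertices: 1, 2, 5, 6, 7, 9, 10, 11.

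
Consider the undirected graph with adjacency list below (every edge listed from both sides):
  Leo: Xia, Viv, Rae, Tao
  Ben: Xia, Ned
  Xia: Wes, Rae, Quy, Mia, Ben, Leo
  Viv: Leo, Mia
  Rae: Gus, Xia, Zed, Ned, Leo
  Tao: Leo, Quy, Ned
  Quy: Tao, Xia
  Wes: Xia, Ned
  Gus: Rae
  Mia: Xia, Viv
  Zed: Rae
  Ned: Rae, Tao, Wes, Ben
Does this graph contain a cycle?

Yes

|V| = 12, |E| = 17, number of components = 1.
Since 17 > 12 - 1, a cycle must exist; for instance Xia-Rae-Ned-Wes-Xia.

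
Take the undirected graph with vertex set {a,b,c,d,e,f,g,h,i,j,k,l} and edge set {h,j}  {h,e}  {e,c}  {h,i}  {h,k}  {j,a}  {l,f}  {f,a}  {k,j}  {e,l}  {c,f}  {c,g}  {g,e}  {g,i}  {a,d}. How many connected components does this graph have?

Component: {b}
Component: {a, c, d, e, f, g, h, i, j, k, l}

2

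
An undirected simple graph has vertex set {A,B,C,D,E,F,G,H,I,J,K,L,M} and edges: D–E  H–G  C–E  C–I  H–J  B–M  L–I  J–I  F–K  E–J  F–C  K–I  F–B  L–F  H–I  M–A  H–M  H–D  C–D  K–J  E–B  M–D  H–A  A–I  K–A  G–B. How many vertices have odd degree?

0

Degrees: A:4, B:4, C:4, D:4, E:4, F:4, G:2, H:6, I:6, J:4, K:4, L:2, M:4
Odd-degree vertices: none.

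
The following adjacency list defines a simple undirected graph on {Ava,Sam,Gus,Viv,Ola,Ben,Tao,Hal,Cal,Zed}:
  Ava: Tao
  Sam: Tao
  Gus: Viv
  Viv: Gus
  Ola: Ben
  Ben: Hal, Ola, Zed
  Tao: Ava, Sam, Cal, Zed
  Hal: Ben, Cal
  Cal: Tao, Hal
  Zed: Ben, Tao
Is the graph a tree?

The graph has 10 vertices and 9 edges.
It splits into 2 components, so it cannot be a tree.

No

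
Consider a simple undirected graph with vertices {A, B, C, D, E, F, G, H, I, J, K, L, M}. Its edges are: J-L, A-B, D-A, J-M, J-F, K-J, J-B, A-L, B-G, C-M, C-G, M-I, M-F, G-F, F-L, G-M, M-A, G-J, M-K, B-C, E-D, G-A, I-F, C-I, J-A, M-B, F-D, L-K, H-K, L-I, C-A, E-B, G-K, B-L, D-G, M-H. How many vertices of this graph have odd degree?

Degrees: A:7, B:7, C:5, D:4, E:2, F:6, G:8, H:2, I:4, J:7, K:5, L:6, M:9
Odd-degree vertices: A, B, C, J, K, M.

6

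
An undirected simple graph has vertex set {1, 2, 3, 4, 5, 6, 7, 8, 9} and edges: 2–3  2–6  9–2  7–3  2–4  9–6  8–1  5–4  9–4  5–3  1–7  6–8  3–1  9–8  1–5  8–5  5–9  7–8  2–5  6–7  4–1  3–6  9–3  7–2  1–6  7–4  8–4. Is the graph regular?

Yes

Degrees: 1:6, 2:6, 3:6, 4:6, 5:6, 6:6, 7:6, 8:6, 9:6
All degrees equal 6; the graph is regular.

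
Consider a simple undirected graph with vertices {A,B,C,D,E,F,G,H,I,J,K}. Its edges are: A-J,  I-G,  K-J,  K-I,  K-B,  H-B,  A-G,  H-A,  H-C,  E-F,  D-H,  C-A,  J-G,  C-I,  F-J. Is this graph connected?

A breadth-first search from A visits A, C, J, G, H, I, F, K, B, D, E — all 11 vertices — so the graph is connected.

Yes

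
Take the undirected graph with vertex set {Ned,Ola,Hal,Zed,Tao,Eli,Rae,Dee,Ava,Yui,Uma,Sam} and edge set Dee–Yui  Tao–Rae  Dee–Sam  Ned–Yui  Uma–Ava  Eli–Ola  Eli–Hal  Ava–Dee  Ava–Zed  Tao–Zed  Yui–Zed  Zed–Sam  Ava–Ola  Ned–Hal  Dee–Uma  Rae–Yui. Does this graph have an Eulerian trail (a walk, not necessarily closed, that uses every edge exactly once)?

Degrees: Ned:2, Ola:2, Hal:2, Zed:4, Tao:2, Eli:2, Rae:2, Dee:4, Ava:4, Yui:4, Uma:2, Sam:2
Odd-degree vertices: none (0 total).
The non-isolated vertices are connected and exactly 0 have odd degree, so an Eulerian trail exists.

Yes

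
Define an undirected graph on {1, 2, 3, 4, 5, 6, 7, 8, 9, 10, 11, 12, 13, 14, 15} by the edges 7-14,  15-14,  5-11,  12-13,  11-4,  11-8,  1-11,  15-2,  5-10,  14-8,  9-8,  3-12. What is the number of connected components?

3

Component: {6}
Component: {3, 12, 13}
Component: {1, 2, 4, 5, 7, 8, 9, 10, 11, 14, 15}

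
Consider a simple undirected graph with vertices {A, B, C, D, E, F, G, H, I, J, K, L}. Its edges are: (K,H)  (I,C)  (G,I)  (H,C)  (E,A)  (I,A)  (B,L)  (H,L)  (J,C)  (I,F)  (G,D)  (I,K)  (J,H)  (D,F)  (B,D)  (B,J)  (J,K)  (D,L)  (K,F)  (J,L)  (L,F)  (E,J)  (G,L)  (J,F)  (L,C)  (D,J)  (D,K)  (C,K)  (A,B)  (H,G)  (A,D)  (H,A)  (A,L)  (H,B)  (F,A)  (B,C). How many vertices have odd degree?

Degrees: A:7, B:6, C:6, D:7, E:2, F:6, G:4, H:7, I:5, J:8, K:6, L:8
Odd-degree vertices: A, D, H, I.

4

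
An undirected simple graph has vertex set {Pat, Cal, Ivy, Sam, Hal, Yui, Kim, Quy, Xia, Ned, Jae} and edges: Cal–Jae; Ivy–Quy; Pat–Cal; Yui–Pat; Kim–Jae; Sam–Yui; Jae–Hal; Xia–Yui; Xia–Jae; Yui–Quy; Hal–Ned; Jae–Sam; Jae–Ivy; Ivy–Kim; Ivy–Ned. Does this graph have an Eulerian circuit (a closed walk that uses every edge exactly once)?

Degrees: Pat:2, Cal:2, Ivy:4, Sam:2, Hal:2, Yui:4, Kim:2, Quy:2, Xia:2, Ned:2, Jae:6
Every vertex has even degree and the edges form a single connected piece, so an Eulerian circuit exists.

Yes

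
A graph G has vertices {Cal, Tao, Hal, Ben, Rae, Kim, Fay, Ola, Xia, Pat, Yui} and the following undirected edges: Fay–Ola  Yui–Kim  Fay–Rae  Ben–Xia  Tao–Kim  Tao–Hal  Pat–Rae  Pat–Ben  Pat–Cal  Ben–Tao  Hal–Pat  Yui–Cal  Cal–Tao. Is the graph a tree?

No

|V| = 11, |E| = 13.
Connected but with 13 > 10 edges, so it has a cycle and is not a tree.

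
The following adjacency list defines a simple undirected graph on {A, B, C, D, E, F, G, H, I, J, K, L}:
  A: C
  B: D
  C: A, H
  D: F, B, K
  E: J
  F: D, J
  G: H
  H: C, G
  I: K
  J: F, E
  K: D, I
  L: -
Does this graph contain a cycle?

No

The graph has 12 vertices, 9 edges, and 3 connected components.
Since 9 = 12 - 3, the graph is a forest and contains no cycle.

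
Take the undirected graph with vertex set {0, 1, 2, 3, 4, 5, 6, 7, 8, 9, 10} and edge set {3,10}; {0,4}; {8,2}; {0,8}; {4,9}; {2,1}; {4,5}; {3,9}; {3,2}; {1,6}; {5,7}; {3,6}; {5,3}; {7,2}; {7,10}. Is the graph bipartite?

A valid 2-coloring puts {1, 3, 4, 7, 8} on one side and {0, 2, 5, 6, 9, 10} on the other; every edge crosses between the two sides.

Yes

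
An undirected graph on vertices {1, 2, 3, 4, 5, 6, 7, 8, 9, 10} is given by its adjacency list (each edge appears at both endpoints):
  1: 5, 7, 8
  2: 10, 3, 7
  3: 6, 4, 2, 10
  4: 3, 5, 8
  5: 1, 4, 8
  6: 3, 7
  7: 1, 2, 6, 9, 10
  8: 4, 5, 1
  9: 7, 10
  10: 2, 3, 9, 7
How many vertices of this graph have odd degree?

Degrees: 1:3, 2:3, 3:4, 4:3, 5:3, 6:2, 7:5, 8:3, 9:2, 10:4
Odd-degree vertices: 1, 2, 4, 5, 7, 8.

6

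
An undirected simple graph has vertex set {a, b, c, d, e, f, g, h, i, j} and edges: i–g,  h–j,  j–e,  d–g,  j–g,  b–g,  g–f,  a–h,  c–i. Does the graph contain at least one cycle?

No

|V| = 10, |E| = 9, number of components = 1.
A forest on 10 vertices with 1 component has exactly 9 edges, which matches — so no cycle.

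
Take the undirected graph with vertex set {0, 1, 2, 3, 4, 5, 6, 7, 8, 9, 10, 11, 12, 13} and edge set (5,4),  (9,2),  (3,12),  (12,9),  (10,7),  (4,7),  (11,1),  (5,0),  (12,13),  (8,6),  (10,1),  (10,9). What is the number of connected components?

2

Component: {6, 8}
Component: {0, 1, 2, 3, 4, 5, 7, 9, 10, 11, 12, 13}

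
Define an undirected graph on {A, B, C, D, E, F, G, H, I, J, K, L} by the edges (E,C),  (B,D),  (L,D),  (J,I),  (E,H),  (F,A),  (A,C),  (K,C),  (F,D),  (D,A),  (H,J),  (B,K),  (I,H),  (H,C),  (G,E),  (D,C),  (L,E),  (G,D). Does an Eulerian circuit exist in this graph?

No

Degrees: A:3, B:2, C:5, D:6, E:4, F:2, G:2, H:4, I:2, J:2, K:2, L:2
A, C have odd degree; an Eulerian circuit needs every degree to be even, so none exists.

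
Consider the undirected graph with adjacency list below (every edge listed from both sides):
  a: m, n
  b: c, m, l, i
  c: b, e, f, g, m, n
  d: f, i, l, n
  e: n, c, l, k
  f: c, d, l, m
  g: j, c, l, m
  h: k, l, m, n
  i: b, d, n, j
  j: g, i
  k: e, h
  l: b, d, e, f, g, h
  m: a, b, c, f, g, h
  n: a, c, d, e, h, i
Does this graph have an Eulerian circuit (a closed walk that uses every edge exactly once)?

Yes

Degrees: a:2, b:4, c:6, d:4, e:4, f:4, g:4, h:4, i:4, j:2, k:2, l:6, m:6, n:6
All degrees are even and the non-isolated vertices are connected — an Eulerian circuit exists.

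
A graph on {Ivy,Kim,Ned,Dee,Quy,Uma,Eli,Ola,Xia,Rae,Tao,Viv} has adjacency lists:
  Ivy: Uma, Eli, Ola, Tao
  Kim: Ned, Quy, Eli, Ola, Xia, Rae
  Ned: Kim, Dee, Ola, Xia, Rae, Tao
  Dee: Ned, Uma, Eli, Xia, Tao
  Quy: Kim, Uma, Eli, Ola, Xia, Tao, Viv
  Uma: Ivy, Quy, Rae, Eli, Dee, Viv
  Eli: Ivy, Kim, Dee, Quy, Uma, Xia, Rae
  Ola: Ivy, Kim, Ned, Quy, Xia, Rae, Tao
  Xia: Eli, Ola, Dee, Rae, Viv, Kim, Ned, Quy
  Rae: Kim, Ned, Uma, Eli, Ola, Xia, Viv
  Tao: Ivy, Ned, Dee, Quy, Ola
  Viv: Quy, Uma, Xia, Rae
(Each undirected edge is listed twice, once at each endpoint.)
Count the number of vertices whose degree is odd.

6

Degrees: Ivy:4, Kim:6, Ned:6, Dee:5, Quy:7, Uma:6, Eli:7, Ola:7, Xia:8, Rae:7, Tao:5, Viv:4
Odd-degree vertices: Dee, Quy, Eli, Ola, Rae, Tao.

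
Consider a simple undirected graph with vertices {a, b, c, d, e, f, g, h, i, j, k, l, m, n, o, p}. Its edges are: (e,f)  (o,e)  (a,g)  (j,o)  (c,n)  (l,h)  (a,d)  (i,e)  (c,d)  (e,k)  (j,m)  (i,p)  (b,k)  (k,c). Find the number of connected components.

2

Component: {h, l}
Component: {a, b, c, d, e, f, g, i, j, k, m, n, o, p}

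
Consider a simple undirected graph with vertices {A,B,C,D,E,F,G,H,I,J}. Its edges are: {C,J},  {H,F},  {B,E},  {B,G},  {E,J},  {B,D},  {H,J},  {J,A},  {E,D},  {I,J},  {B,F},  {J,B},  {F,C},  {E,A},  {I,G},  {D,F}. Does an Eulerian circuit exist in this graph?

No

Degrees: A:2, B:5, C:2, D:3, E:4, F:4, G:2, H:2, I:2, J:6
Vertices with odd degree: B, D. An Eulerian circuit requires all degrees even.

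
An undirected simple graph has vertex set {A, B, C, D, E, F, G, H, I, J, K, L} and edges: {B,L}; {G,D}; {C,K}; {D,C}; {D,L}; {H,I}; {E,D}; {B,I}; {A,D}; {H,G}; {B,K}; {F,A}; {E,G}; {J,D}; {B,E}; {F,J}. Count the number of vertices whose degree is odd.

2

Degrees: A:2, B:4, C:2, D:6, E:3, F:2, G:3, H:2, I:2, J:2, K:2, L:2
Odd-degree vertices: E, G.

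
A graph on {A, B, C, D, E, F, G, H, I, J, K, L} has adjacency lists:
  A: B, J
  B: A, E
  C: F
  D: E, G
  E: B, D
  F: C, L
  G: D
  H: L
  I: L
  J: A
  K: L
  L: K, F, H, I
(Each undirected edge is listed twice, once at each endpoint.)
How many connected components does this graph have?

Component: {A, B, D, E, G, J}
Component: {C, F, H, I, K, L}

2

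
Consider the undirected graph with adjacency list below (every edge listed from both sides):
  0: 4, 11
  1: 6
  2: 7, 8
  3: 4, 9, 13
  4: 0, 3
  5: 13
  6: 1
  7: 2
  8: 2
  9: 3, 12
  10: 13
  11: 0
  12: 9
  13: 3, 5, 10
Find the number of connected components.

3

Component: {1, 6}
Component: {2, 7, 8}
Component: {0, 3, 4, 5, 9, 10, 11, 12, 13}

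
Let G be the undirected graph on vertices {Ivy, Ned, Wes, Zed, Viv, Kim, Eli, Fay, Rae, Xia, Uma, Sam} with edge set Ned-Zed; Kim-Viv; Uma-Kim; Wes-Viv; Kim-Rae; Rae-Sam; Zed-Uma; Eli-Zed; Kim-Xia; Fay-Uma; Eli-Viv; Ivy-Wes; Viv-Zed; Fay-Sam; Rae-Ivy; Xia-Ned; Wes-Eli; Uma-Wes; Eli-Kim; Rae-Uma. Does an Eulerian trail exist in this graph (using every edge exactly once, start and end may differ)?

Yes

Degrees: Ivy:2, Ned:2, Wes:4, Zed:4, Viv:4, Kim:5, Eli:4, Fay:2, Rae:4, Xia:2, Uma:5, Sam:2
Odd-degree vertices: Kim, Uma (2 total).
The non-isolated vertices are connected and exactly 2 have odd degree, so an Eulerian trail exists (from Kim to Uma).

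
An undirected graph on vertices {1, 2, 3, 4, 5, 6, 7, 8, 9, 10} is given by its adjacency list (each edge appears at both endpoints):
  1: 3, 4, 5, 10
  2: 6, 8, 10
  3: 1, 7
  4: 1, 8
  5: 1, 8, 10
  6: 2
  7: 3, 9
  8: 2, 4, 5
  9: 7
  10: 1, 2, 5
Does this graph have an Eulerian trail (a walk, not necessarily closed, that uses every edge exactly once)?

Degrees: 1:4, 2:3, 3:2, 4:2, 5:3, 6:1, 7:2, 8:3, 9:1, 10:3
Odd-degree vertices: 2, 5, 6, 8, 9, 10 (6 total).
An Eulerian trail requires 0 or 2 odd-degree vertices; here there are 6.

No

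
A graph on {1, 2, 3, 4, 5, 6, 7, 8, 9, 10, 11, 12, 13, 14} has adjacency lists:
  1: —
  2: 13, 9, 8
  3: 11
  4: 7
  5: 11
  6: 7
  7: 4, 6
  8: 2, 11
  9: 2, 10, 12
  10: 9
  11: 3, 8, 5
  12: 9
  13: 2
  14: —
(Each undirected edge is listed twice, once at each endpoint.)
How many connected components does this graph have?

4

Component: {1}
Component: {14}
Component: {4, 6, 7}
Component: {2, 3, 5, 8, 9, 10, 11, 12, 13}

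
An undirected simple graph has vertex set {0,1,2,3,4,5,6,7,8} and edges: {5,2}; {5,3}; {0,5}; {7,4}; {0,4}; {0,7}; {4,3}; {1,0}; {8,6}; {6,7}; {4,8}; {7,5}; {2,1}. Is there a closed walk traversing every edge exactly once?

Degrees: 0:4, 1:2, 2:2, 3:2, 4:4, 5:4, 6:2, 7:4, 8:2
All degrees are even and the non-isolated vertices are connected — an Eulerian circuit exists.

Yes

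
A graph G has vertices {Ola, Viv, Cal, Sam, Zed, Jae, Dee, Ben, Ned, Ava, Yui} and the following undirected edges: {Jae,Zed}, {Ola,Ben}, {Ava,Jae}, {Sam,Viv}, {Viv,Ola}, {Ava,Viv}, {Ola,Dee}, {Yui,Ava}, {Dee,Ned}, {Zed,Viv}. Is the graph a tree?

|V| = 11, |E| = 10.
It splits into 2 components, so it cannot be a tree.

No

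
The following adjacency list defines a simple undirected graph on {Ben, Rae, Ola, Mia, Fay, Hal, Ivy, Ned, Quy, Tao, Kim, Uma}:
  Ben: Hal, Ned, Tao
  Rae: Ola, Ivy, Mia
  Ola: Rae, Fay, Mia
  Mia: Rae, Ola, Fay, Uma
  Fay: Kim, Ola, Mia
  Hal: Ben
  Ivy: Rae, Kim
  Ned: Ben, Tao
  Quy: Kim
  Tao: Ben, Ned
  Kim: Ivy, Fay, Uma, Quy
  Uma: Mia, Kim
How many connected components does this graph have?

Component: {Ben, Hal, Ned, Tao}
Component: {Rae, Ola, Mia, Fay, Ivy, Quy, Kim, Uma}

2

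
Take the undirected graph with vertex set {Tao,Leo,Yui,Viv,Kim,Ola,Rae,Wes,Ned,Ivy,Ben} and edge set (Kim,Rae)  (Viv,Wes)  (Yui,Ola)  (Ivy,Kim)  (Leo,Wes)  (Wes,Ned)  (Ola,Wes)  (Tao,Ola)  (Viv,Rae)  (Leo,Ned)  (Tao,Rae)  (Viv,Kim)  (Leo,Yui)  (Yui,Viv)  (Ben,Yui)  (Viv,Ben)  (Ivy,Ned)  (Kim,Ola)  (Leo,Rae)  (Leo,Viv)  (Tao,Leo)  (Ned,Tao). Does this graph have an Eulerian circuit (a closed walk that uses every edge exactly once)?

Degrees: Tao:4, Leo:6, Yui:4, Viv:6, Kim:4, Ola:4, Rae:4, Wes:4, Ned:4, Ivy:2, Ben:2
All degrees are even and the non-isolated vertices are connected — an Eulerian circuit exists.

Yes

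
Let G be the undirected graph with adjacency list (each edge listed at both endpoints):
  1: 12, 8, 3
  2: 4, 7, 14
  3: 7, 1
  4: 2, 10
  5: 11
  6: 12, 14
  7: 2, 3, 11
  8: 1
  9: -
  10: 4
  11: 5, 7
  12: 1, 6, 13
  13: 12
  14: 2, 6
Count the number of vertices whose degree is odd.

8

Degrees: 1:3, 2:3, 3:2, 4:2, 5:1, 6:2, 7:3, 8:1, 9:0, 10:1, 11:2, 12:3, 13:1, 14:2
Odd-degree vertices: 1, 2, 5, 7, 8, 10, 12, 13.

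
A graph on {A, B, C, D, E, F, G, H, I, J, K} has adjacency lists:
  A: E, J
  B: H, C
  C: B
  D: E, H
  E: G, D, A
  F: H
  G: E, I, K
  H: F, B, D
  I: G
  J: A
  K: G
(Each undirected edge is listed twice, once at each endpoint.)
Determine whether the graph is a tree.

The graph has 11 vertices and 10 edges.
It is connected with exactly 10 edges, hence acyclic — it is a tree.

Yes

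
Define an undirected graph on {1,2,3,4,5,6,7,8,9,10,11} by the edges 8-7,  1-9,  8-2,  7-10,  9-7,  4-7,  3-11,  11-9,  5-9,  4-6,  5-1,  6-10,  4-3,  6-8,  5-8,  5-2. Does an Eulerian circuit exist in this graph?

Degrees: 1:2, 2:2, 3:2, 4:3, 5:4, 6:3, 7:4, 8:4, 9:4, 10:2, 11:2
4, 6 have odd degree; an Eulerian circuit needs every degree to be even, so none exists.

No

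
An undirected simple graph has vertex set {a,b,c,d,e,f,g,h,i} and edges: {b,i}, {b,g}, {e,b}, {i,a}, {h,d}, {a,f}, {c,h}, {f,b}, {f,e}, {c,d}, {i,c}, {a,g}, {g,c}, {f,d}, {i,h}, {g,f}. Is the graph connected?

Starting from a and exploring outward reaches every vertex (a, f, i, g, d, e, b, c, h); the graph is connected.

Yes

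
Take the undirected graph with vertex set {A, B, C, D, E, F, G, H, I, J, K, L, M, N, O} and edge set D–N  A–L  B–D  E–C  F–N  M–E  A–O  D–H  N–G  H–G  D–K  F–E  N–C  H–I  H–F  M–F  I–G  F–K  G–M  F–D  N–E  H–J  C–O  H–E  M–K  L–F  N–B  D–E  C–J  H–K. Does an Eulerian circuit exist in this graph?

No

Degrees: A:2, B:2, C:4, D:6, E:6, F:7, G:4, H:7, I:2, J:2, K:4, L:2, M:4, N:6, O:2
Vertices with odd degree: F, H. An Eulerian circuit requires all degrees even.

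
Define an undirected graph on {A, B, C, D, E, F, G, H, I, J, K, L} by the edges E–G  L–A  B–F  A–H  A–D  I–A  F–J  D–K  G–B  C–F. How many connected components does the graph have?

2

Component: {A, D, H, I, K, L}
Component: {B, C, E, F, G, J}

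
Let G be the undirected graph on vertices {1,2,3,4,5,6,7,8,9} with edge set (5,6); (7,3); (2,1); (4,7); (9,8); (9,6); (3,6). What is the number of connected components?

Component: {1, 2}
Component: {3, 4, 5, 6, 7, 8, 9}

2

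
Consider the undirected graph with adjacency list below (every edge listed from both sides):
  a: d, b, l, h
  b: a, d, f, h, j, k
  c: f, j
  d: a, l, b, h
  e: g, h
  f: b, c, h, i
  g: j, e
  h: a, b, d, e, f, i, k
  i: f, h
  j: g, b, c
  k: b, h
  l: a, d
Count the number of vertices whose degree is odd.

Degrees: a:4, b:6, c:2, d:4, e:2, f:4, g:2, h:7, i:2, j:3, k:2, l:2
Odd-degree vertices: h, j.

2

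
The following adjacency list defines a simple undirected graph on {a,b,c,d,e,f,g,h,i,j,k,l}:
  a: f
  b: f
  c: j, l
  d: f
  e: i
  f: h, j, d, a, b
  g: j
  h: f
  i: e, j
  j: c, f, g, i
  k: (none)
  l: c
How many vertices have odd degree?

Degrees: a:1, b:1, c:2, d:1, e:1, f:5, g:1, h:1, i:2, j:4, k:0, l:1
Odd-degree vertices: a, b, d, e, f, g, h, l.

8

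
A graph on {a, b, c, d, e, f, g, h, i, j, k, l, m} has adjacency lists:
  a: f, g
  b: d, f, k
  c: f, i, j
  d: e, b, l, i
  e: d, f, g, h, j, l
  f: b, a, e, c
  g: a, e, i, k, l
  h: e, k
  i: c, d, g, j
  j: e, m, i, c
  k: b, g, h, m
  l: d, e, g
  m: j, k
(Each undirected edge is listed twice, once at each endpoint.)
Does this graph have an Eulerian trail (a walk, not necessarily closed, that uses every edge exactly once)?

No

Degrees: a:2, b:3, c:3, d:4, e:6, f:4, g:5, h:2, i:4, j:4, k:4, l:3, m:2
Odd-degree vertices: b, c, g, l (4 total).
An Eulerian trail requires 0 or 2 odd-degree vertices; here there are 4.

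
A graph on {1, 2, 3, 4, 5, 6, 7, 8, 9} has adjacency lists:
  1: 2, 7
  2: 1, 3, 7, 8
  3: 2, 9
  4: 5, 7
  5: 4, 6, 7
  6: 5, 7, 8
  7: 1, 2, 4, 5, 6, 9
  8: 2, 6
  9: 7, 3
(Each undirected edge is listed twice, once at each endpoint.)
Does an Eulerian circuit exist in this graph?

Degrees: 1:2, 2:4, 3:2, 4:2, 5:3, 6:3, 7:6, 8:2, 9:2
Vertices with odd degree: 5, 6. An Eulerian circuit requires all degrees even.

No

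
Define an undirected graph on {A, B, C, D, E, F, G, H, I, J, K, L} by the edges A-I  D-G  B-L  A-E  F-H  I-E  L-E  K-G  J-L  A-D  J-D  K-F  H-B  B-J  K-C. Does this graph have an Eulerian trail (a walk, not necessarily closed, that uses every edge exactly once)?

Degrees: A:3, B:3, C:1, D:3, E:3, F:2, G:2, H:2, I:2, J:3, K:3, L:3
Odd-degree vertices: A, B, C, D, E, J, K, L (8 total).
An Eulerian trail requires 0 or 2 odd-degree vertices; here there are 8.

No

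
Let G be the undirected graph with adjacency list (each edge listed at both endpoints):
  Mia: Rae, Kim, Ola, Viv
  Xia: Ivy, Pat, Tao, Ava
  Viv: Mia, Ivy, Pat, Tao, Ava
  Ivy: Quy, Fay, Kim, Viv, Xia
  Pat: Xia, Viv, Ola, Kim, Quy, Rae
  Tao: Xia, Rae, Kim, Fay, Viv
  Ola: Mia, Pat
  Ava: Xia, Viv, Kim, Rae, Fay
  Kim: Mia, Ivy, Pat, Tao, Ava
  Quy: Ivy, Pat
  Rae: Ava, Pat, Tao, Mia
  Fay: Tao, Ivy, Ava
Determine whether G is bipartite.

Yes

A valid 2-coloring puts {Xia, Viv, Ola, Kim, Quy, Rae, Fay} on one side and {Mia, Ivy, Pat, Tao, Ava} on the other; every edge crosses between the two sides.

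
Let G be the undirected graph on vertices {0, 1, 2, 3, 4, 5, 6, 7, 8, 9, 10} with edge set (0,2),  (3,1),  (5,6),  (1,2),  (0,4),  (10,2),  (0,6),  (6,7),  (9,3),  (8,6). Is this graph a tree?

Yes

The graph has 11 vertices and 10 edges.
Connected and |E| = |V| - 1, which characterizes a tree.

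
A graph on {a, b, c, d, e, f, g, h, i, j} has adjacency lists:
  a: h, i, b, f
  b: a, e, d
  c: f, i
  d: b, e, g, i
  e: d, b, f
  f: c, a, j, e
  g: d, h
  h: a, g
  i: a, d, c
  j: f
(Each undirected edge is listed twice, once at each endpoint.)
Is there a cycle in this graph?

Yes

|V| = 10, |E| = 14, number of components = 1.
One cycle is f-e-d-i-c-f.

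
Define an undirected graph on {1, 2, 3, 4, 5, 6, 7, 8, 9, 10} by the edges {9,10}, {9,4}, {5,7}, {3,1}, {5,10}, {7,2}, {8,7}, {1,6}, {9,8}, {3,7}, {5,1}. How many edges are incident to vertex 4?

Neighbors of 4: 9.

1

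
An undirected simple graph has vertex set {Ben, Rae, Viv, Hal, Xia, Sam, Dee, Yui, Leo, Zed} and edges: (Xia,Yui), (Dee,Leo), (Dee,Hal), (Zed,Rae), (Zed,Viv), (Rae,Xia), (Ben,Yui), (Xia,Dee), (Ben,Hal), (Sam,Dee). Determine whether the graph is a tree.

|V| = 10, |E| = 10.
Connected but with 10 > 9 edges, so it has a cycle and is not a tree.

No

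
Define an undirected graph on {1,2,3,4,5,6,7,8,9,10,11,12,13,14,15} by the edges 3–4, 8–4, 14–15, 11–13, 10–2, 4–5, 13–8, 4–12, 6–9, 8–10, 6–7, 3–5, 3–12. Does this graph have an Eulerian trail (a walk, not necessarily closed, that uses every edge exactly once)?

No

Degrees: 1:0, 2:1, 3:3, 4:4, 5:2, 6:2, 7:1, 8:3, 9:1, 10:2, 11:1, 12:2, 13:2, 14:1, 15:1
Odd-degree vertices: 2, 3, 7, 8, 9, 11, 14, 15 (8 total).
An Eulerian trail requires 0 or 2 odd-degree vertices; here there are 8.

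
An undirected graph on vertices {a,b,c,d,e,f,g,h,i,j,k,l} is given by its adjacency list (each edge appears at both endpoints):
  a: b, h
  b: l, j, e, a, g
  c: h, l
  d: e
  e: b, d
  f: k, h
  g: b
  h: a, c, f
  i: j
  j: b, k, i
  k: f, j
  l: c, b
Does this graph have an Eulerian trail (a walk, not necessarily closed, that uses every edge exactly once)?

No

Degrees: a:2, b:5, c:2, d:1, e:2, f:2, g:1, h:3, i:1, j:3, k:2, l:2
Odd-degree vertices: b, d, g, h, i, j (6 total).
With 6 odd-degree vertices (more than two), no single trail can use every edge.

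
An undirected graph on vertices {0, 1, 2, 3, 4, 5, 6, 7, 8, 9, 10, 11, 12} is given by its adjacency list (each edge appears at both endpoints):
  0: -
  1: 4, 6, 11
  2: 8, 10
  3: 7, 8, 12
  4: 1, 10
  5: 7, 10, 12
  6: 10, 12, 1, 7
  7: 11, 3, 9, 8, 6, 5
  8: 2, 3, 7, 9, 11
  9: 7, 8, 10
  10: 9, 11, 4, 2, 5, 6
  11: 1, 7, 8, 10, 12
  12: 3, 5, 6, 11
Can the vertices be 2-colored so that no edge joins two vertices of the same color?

7-8-9-7 is an odd cycle (length 3), and a bipartite graph can contain only even cycles.

No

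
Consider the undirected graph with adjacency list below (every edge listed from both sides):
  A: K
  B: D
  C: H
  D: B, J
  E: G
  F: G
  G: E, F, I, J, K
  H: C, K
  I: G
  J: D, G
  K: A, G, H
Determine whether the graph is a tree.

|V| = 11, |E| = 10.
Connected and |E| = |V| - 1, which characterizes a tree.

Yes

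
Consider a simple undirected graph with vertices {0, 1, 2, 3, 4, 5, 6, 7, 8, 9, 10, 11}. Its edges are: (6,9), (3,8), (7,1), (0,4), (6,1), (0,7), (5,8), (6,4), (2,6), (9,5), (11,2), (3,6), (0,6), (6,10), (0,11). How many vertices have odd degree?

Degrees: 0:4, 1:2, 2:2, 3:2, 4:2, 5:2, 6:7, 7:2, 8:2, 9:2, 10:1, 11:2
Odd-degree vertices: 6, 10.

2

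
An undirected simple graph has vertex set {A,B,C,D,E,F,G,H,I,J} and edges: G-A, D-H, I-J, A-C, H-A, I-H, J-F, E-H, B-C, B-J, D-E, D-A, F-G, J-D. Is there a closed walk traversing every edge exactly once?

Yes

Degrees: A:4, B:2, C:2, D:4, E:2, F:2, G:2, H:4, I:2, J:4
All degrees are even and the non-isolated vertices are connected — an Eulerian circuit exists.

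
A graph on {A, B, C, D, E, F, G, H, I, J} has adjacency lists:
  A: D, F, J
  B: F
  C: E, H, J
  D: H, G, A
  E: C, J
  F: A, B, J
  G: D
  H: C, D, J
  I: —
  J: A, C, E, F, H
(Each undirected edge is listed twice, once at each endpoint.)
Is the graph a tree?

No

The graph has 10 vertices and 12 edges.
It splits into 2 components, so it cannot be a tree.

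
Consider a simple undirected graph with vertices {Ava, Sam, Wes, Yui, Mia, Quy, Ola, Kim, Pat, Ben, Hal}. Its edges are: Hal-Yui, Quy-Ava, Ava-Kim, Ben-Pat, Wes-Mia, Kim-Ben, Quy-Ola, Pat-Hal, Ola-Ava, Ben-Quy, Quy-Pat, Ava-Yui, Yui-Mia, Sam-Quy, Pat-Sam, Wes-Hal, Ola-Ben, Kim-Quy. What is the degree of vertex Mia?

2

Neighbors of Mia: Wes, Yui.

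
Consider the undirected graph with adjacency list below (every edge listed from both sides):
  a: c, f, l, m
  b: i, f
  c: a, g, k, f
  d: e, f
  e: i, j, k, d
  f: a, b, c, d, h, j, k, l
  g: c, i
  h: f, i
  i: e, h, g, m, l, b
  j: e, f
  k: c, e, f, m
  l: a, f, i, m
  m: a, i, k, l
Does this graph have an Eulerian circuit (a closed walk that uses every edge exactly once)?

Yes

Degrees: a:4, b:2, c:4, d:2, e:4, f:8, g:2, h:2, i:6, j:2, k:4, l:4, m:4
Every vertex has even degree and the edges form a single connected piece, so an Eulerian circuit exists.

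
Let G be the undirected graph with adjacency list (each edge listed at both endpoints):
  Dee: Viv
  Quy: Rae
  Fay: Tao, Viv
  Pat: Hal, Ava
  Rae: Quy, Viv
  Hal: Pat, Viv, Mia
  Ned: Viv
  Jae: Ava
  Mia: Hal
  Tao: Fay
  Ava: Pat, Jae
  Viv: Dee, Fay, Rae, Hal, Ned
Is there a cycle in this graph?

No

|V| = 12, |E| = 11, number of components = 1.
Since 11 = 12 - 1, the graph is a forest and contains no cycle.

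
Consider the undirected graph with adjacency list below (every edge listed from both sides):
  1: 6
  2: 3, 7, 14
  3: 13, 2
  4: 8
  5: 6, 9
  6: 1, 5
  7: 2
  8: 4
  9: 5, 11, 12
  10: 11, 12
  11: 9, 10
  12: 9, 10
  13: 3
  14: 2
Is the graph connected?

Component: {4, 8}
Component: {2, 3, 7, 13, 14}
Component: {1, 5, 6, 9, 10, 11, 12}
No edge joins these 3 groups, so the graph is disconnected.

No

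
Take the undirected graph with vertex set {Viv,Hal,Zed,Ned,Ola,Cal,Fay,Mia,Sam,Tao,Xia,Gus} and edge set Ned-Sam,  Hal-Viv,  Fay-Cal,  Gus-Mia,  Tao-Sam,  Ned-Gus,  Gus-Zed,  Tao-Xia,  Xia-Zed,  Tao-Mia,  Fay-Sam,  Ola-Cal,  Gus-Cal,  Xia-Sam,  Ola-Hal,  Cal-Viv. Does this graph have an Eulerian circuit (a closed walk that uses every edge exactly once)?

No

Degrees: Viv:2, Hal:2, Zed:2, Ned:2, Ola:2, Cal:4, Fay:2, Mia:2, Sam:4, Tao:3, Xia:3, Gus:4
Vertices with odd degree: Tao, Xia. An Eulerian circuit requires all degrees even.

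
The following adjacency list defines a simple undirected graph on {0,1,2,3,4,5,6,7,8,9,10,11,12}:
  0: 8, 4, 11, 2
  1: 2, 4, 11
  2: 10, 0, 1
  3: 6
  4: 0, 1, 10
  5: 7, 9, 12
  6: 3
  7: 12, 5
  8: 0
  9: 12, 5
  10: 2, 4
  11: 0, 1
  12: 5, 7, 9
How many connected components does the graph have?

Component: {3, 6}
Component: {5, 7, 9, 12}
Component: {0, 1, 2, 4, 8, 10, 11}

3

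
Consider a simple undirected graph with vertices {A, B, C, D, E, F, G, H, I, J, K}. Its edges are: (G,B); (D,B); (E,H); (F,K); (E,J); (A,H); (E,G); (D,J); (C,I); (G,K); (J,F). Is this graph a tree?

|V| = 11, |E| = 11.
It is not connected, so it is not a tree.

No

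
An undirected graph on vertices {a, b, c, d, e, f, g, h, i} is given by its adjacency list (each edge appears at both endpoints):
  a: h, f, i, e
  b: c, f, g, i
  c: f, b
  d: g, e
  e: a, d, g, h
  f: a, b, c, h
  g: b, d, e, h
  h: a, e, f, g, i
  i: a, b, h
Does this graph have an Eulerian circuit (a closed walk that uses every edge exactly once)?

No

Degrees: a:4, b:4, c:2, d:2, e:4, f:4, g:4, h:5, i:3
h, i have odd degree; an Eulerian circuit needs every degree to be even, so none exists.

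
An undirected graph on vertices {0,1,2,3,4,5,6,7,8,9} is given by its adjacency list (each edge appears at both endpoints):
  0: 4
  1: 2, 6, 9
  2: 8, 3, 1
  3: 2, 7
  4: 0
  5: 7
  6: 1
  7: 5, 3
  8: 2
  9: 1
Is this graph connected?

No

Component: {0, 4}
Component: {1, 2, 3, 5, 6, 7, 8, 9}
There are 2 separate components, so the graph is not connected.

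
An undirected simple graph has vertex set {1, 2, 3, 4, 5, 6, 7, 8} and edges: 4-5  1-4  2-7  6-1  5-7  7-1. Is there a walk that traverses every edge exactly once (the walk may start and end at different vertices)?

No

Degrees: 1:3, 2:1, 3:0, 4:2, 5:2, 6:1, 7:3, 8:0
Odd-degree vertices: 1, 2, 6, 7 (4 total).
An Eulerian trail requires 0 or 2 odd-degree vertices; here there are 4.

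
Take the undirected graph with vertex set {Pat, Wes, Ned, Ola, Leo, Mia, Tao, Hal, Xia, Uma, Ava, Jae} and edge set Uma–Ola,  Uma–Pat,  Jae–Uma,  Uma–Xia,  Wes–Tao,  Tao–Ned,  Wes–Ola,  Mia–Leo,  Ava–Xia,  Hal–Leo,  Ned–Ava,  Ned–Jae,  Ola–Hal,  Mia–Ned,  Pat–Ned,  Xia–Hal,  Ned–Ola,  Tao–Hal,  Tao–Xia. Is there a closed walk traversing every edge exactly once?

Degrees: Pat:2, Wes:2, Ned:6, Ola:4, Leo:2, Mia:2, Tao:4, Hal:4, Xia:4, Uma:4, Ava:2, Jae:2
All degrees are even and the non-isolated vertices are connected — an Eulerian circuit exists.

Yes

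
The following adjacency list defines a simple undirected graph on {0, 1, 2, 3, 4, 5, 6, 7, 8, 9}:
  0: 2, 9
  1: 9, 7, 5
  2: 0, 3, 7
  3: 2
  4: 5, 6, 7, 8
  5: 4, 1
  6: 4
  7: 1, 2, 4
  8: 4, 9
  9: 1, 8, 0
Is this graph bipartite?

No

The cycle 8-4-5-1-9-8 has length 5, which is odd, so the graph is not bipartite.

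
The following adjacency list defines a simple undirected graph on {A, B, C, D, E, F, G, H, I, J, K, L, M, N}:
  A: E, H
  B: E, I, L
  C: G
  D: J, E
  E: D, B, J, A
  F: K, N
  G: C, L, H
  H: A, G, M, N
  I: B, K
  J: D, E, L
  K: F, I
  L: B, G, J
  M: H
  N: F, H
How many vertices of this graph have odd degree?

Degrees: A:2, B:3, C:1, D:2, E:4, F:2, G:3, H:4, I:2, J:3, K:2, L:3, M:1, N:2
Odd-degree vertices: B, C, G, J, L, M.

6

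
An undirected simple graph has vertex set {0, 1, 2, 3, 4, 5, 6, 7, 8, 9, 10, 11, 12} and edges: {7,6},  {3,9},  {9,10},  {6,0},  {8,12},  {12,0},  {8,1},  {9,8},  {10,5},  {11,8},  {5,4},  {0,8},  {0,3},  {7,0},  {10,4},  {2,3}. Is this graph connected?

A breadth-first search from 0 visits 0, 8, 6, 7, 12, 3, 9, 1, 11, 2, 10, 4, 5 — all 13 vertices — so the graph is connected.

Yes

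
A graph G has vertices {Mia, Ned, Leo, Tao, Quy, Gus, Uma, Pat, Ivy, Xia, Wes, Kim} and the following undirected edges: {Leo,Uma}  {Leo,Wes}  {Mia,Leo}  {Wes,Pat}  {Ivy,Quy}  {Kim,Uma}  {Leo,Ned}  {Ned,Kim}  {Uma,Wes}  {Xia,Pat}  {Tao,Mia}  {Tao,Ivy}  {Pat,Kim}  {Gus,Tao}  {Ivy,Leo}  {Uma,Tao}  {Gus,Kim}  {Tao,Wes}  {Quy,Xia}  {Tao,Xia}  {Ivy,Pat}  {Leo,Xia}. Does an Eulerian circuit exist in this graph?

Yes

Degrees: Mia:2, Ned:2, Leo:6, Tao:6, Quy:2, Gus:2, Uma:4, Pat:4, Ivy:4, Xia:4, Wes:4, Kim:4
Every vertex has even degree and the edges form a single connected piece, so an Eulerian circuit exists.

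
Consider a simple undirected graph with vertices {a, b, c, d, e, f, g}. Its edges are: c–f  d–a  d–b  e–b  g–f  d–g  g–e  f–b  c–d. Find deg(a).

Neighbors of a: d.

1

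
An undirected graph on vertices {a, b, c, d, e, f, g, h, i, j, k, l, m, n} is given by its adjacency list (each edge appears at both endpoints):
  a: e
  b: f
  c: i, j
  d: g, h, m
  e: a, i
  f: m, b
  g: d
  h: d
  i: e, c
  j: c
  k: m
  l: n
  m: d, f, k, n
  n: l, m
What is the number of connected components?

2

Component: {a, c, e, i, j}
Component: {b, d, f, g, h, k, l, m, n}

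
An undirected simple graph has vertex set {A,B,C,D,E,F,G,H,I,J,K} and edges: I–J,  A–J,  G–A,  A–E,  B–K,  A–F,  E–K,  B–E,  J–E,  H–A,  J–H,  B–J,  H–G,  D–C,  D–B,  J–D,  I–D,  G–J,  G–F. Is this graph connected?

Yes

A breadth-first search from A visits A, E, H, F, G, J, K, B, D, I, C — all 11 vertices — so the graph is connected.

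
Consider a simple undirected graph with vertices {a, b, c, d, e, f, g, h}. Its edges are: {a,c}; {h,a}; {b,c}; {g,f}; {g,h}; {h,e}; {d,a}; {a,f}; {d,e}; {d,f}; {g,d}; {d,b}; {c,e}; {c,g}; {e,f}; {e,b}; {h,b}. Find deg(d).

Neighbors of d: a, b, e, f, g.

5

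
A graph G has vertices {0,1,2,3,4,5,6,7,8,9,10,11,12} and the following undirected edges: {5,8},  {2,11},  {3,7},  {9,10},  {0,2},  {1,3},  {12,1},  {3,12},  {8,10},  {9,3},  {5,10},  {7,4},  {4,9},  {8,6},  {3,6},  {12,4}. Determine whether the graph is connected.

No

Component: {0, 2, 11}
Component: {1, 3, 4, 5, 6, 7, 8, 9, 10, 12}
There are 2 separate components, so the graph is not connected.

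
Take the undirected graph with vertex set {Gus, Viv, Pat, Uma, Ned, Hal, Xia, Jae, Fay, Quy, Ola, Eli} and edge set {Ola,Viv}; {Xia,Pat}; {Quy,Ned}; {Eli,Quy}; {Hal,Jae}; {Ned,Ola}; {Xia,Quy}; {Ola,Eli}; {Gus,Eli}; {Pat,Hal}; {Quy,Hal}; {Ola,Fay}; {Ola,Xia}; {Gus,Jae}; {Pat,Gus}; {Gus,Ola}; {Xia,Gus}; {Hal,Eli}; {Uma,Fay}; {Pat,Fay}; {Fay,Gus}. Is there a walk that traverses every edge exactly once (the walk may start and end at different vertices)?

Degrees: Gus:6, Viv:1, Pat:4, Uma:1, Ned:2, Hal:4, Xia:4, Jae:2, Fay:4, Quy:4, Ola:6, Eli:4
Odd-degree vertices: Viv, Uma (2 total).
With 2 odd-degree vertices and all edges in one connected piece, an Eulerian trail exists (from Viv to Uma).

Yes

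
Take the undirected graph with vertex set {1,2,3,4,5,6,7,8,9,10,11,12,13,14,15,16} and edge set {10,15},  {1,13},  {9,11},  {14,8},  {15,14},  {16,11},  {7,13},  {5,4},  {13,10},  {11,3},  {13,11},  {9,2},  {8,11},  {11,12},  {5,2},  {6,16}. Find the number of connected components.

Component: {1, 2, 3, 4, 5, 6, 7, 8, 9, 10, 11, 12, 13, 14, 15, 16}

1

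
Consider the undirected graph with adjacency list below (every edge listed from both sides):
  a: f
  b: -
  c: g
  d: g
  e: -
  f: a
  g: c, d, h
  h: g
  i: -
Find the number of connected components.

Component: {b}
Component: {e}
Component: {i}
Component: {a, f}
Component: {c, d, g, h}

5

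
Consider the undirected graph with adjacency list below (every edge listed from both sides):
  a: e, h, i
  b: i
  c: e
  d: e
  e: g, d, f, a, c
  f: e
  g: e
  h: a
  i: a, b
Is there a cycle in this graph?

No

|V| = 9, |E| = 8, number of components = 1.
Since 8 = 9 - 1, the graph is a forest and contains no cycle.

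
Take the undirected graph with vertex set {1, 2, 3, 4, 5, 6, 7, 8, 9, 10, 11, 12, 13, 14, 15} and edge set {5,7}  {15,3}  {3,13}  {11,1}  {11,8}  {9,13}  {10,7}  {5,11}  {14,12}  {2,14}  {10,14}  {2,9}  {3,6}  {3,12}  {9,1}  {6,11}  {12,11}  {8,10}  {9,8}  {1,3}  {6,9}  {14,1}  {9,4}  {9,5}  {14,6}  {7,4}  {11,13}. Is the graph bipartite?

No

The cycle 14-10-8-11-1-14 has length 5, which is odd, so the graph is not bipartite.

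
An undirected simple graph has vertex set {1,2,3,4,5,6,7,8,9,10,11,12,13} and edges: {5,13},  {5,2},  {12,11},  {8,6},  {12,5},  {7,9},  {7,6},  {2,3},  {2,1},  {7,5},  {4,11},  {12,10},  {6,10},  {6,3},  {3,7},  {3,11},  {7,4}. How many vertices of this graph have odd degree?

8

Degrees: 1:1, 2:3, 3:4, 4:2, 5:4, 6:4, 7:5, 8:1, 9:1, 10:2, 11:3, 12:3, 13:1
Odd-degree vertices: 1, 2, 7, 8, 9, 11, 12, 13.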